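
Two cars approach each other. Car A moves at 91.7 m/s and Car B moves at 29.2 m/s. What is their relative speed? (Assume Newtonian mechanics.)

v_rel = v_A + v_B = 91.7 + 29.2 = 120.9 m/s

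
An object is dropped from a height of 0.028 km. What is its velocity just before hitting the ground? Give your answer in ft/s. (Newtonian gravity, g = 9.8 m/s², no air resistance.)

h = 0.028 km × 1000.0 = 28.0 m
v = √(2gh) = √(2 × 9.8 × 28.0) = 23.4265 m/s
v = 23.4265 m/s / 0.3048 = 76.86 ft/s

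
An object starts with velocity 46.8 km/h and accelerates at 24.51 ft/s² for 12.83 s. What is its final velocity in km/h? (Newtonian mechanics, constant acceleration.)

v₀ = 46.8 km/h × 0.2777777777777778 = 13.0 m/s
a = 24.51 ft/s² × 0.3048 = 7.47065 m/s²
v = v₀ + a × t = 13.0 + 7.47065 × 12.83 = 108.848 m/s
v = 108.848 m/s / 0.2777777777777778 = 391.9 km/h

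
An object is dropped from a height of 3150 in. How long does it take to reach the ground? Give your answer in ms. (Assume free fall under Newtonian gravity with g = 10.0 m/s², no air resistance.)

h = 3150 in × 0.0254 = 80.01 m
t = √(2h/g) = √(2 × 80.01 / 10.0) = 4.00025 s
t = 4.00025 s / 0.001 = 4000 ms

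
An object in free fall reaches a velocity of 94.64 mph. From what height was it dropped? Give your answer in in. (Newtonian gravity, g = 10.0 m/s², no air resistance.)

v = 94.64 mph × 0.44704 = 42.3079 m/s
h = v² / (2g) = 42.3079² / (2 × 10.0) = 89.4979 m
h = 89.4979 m / 0.0254 = 3524 in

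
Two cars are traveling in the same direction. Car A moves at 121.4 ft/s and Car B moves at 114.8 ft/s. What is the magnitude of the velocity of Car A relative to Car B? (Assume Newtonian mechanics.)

v_rel = |v_A - v_B| = |121.4 - 114.8| = 6.6 ft/s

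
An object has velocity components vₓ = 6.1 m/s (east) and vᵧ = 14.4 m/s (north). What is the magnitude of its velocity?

|v| = √(vₓ² + vᵧ²) = √(6.1² + 14.4²) = √(244.57) = 15.64 m/s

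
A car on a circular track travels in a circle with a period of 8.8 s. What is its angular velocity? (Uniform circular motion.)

ω = 2π/T = 2π/8.8 = 0.714 rad/s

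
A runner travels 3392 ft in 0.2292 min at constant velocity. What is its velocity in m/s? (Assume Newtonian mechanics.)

d = 3392 ft × 0.3048 = 1033.88 m
t = 0.2292 min × 60.0 = 13.752 s
v = d / t = 1033.88 / 13.752 = 75.18 m/s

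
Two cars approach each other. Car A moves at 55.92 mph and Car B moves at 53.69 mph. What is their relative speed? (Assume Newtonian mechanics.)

v_rel = v_A + v_B = 55.92 + 53.69 = 109.61 mph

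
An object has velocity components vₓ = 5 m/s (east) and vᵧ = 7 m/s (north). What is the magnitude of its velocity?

|v| = √(vₓ² + vᵧ²) = √(5² + 7²) = √(74) = 8.6 m/s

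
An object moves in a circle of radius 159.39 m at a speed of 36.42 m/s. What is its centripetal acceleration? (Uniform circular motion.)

a_c = v²/r = 36.42²/159.39 = 1326.4164/159.39 = 8.32 m/s²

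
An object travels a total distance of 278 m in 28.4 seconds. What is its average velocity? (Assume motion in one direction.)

v_avg = Δd / Δt = 278 / 28.4 = 9.79 m/s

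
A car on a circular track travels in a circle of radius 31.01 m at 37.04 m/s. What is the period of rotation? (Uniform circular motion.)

T = 2πr/v = 2π×31.01/37.04 = 5.26 s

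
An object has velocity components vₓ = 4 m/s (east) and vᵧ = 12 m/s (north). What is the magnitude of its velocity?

|v| = √(vₓ² + vᵧ²) = √(4² + 12²) = √(160) = 12.65 m/s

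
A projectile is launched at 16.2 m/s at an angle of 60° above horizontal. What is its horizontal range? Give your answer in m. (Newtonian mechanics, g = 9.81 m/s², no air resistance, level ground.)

R = v₀² × sin(2θ) / g = 16.2² × sin(2 × 60°) / 9.81 = 262.44 × 0.866025 / 9.81 = 23.17 m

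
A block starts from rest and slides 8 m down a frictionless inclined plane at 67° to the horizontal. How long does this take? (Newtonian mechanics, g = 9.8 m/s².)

a = g sin(θ) = 9.8 × sin(67°) = 9.0209 m/s²
t = √(2d/a) = √(2 × 8 / 9.0209) = 1.33 s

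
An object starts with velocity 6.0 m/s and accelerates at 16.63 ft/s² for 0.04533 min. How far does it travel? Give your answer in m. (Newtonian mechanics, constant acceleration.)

a = 16.63 ft/s² × 0.3048 = 5.06882 m/s²
t = 0.04533 min × 60.0 = 2.7198 s
d = v₀ × t + ½ × a × t² = 6.0 × 2.7198 + 0.5 × 5.06882 × 2.7198² = 35.07 m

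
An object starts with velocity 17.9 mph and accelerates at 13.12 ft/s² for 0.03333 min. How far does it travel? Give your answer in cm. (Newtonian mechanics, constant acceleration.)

v₀ = 17.9 mph × 0.44704 = 8.00202 m/s
a = 13.12 ft/s² × 0.3048 = 3.99898 m/s²
t = 0.03333 min × 60.0 = 1.9998 s
d = v₀ × t + ½ × a × t² = 8.00202 × 1.9998 + 0.5 × 3.99898 × 1.9998² = 23.9988 m
d = 23.9988 m / 0.01 = 2400 cm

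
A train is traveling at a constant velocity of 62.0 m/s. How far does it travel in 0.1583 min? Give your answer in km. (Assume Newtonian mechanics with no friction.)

t = 0.1583 min × 60.0 = 9.498 s
d = v × t = 62.0 × 9.498 = 588.876 m
d = 588.876 m / 1000.0 = 0.5889 km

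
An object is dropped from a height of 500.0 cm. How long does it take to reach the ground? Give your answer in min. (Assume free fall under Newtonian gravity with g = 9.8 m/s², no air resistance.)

h = 500.0 cm × 0.01 = 5.0 m
t = √(2h/g) = √(2 × 5.0 / 9.8) = 1.01015 s
t = 1.01015 s / 60.0 = 0.01684 min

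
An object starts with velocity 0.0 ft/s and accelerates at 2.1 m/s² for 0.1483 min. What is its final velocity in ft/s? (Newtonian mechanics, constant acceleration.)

v₀ = 0.0 ft/s × 0.3048 = 0.0 m/s
t = 0.1483 min × 60.0 = 8.898 s
v = v₀ + a × t = 0.0 + 2.1 × 8.898 = 18.6858 m/s
v = 18.6858 m/s / 0.3048 = 61.31 ft/s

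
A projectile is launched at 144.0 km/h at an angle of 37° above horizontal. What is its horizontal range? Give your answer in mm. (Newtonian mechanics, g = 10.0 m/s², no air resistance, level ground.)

v₀ = 144.0 km/h × 0.2777777777777778 = 40.0 m/s
R = v₀² × sin(2θ) / g = 40.0² × sin(2 × 37°) / 10.0 = 1600.0 × 0.961262 / 10.0 = 153.802 m
R = 153.802 m / 0.001 = 153800 mm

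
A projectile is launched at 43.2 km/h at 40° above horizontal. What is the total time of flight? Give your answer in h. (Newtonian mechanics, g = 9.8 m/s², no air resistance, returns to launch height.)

v₀ = 43.2 km/h × 0.2777777777777778 = 12.0 m/s
T = 2 × v₀ × sin(θ) / g = 2 × 12.0 × sin(40°) / 9.8 = 2 × 12.0 × 0.642788 / 9.8 = 1.57417 s
T = 1.57417 s / 3600.0 = 0.0004373 h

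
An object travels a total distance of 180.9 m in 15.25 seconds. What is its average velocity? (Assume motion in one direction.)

v_avg = Δd / Δt = 180.9 / 15.25 = 11.86 m/s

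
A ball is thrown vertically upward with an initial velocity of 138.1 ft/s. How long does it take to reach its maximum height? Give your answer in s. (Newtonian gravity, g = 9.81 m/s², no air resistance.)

v₀ = 138.1 ft/s × 0.3048 = 42.0929 m/s
t_up = v₀ / g = 42.0929 / 9.81 = 4.291 s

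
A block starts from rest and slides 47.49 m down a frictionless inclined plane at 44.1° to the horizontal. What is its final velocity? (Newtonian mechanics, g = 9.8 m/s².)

a = g sin(θ) = 9.8 × sin(44.1°) = 6.8199 m/s²
v = √(2ad) = √(2 × 6.8199 × 47.49) = 25.45 m/s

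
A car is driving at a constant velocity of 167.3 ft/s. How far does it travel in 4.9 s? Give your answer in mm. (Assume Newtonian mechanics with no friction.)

v = 167.3 ft/s × 0.3048 = 50.993 m/s
d = v × t = 50.993 × 4.9 = 249.866 m
d = 249.866 m / 0.001 = 249900 mm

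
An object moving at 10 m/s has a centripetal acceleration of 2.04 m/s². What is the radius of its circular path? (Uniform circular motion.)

r = v²/a_c = 10²/2.04 = 49.02 m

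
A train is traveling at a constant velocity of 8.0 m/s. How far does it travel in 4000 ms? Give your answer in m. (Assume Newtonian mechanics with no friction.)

t = 4000 ms × 0.001 = 4.0 s
d = v × t = 8.0 × 4.0 = 32.0 m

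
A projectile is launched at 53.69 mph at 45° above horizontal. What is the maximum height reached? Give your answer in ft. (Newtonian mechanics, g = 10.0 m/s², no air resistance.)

v₀ = 53.69 mph × 0.44704 = 24.0016 m/s
H = v₀² × sin²(θ) / (2g) = 24.0016² × sin(45°)² / (2 × 10.0) = 576.077 × 0.5 / 20.0 = 14.4019 m
H = 14.4019 m / 0.3048 = 47.25 ft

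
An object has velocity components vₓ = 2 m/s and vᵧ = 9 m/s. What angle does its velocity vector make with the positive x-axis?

θ = arctan(vᵧ/vₓ) = arctan(9/2) = 77.47°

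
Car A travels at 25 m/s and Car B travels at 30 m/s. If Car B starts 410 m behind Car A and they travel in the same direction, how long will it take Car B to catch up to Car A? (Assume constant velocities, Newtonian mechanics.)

Relative speed: v_rel = 30 - 25 = 5 m/s
Time to catch: t = d₀/v_rel = 410/5 = 82.0 s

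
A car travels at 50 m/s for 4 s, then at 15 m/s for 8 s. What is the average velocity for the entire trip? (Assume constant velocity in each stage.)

d₁ = v₁t₁ = 50 × 4 = 200 m
d₂ = v₂t₂ = 15 × 8 = 120 m
d_total = 320 m, t_total = 12 s
v_avg = d_total/t_total = 320/12 = 26.67 m/s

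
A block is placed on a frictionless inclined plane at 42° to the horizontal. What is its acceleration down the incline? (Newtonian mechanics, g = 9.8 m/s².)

a = g sin(θ) = 9.8 × sin(42°) = 9.8 × 0.6691 = 6.56 m/s²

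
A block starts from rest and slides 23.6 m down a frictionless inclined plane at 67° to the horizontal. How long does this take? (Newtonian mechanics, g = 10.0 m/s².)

a = g sin(θ) = 10.0 × sin(67°) = 9.205 m/s²
t = √(2d/a) = √(2 × 23.6 / 9.205) = 2.26 s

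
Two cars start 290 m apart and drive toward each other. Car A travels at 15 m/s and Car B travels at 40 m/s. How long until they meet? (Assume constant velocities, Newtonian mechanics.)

Combined speed: v_combined = 15 + 40 = 55 m/s
Time to meet: t = d/v_combined = 290/55 = 5.27 s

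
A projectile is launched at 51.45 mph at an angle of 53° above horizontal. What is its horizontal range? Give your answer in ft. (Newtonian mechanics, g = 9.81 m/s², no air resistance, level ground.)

v₀ = 51.45 mph × 0.44704 = 23.0002 m/s
R = v₀² × sin(2θ) / g = 23.0002² × sin(2 × 53°) / 9.81 = 529.009 × 0.961262 / 9.81 = 51.8365 m
R = 51.8365 m / 0.3048 = 170.1 ft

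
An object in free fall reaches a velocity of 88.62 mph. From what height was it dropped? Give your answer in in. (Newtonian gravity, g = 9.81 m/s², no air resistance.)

v = 88.62 mph × 0.44704 = 39.6167 m/s
h = v² / (2g) = 39.6167² / (2 × 9.81) = 79.994 m
h = 79.994 m / 0.0254 = 3149 in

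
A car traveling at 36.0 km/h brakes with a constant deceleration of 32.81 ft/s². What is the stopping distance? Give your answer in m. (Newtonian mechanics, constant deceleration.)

v₀ = 36.0 km/h × 0.2777777777777778 = 10.0 m/s
a = 32.81 ft/s² × 0.3048 = 10.0005 m/s²
d = v₀² / (2a) = 10.0² / (2 × 10.0005) = 100.0 / 20.001 = 5.0 m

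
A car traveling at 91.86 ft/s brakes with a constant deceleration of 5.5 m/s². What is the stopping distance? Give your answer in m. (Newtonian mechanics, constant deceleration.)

v₀ = 91.86 ft/s × 0.3048 = 27.9989 m/s
d = v₀² / (2a) = 27.9989² / (2 × 5.5) = 783.938 / 11.0 = 71.27 m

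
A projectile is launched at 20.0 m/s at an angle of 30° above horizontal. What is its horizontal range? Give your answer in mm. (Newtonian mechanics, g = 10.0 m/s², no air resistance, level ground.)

R = v₀² × sin(2θ) / g = 20.0² × sin(2 × 30°) / 10.0 = 400.0 × 0.866025 / 10.0 = 34.641 m
R = 34.641 m / 0.001 = 34640 mm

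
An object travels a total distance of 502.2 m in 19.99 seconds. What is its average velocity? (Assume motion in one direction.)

v_avg = Δd / Δt = 502.2 / 19.99 = 25.12 m/s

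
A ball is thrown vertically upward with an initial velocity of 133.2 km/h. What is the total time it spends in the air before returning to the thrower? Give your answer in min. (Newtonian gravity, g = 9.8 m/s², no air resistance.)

v₀ = 133.2 km/h × 0.2777777777777778 = 37.0 m/s
t_total = 2 × v₀ / g = 2 × 37.0 / 9.8 = 7.55102 s
t_total = 7.55102 s / 60.0 = 0.1259 min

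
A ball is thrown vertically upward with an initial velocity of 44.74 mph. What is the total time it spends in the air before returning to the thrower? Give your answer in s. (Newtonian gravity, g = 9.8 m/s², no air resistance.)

v₀ = 44.74 mph × 0.44704 = 20.0006 m/s
t_total = 2 × v₀ / g = 2 × 20.0006 / 9.8 = 4.082 s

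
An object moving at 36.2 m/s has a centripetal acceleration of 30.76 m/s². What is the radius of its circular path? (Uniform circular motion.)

r = v²/a_c = 36.2²/30.76 = 42.6 m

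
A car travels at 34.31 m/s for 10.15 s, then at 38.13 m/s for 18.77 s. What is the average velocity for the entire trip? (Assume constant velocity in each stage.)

d₁ = v₁t₁ = 34.31 × 10.15 = 348.2465 m
d₂ = v₂t₂ = 38.13 × 18.77 = 715.7001 m
d_total = 1063.9466 m, t_total = 28.92 s
v_avg = d_total/t_total = 1063.9466/28.92 = 36.79 m/s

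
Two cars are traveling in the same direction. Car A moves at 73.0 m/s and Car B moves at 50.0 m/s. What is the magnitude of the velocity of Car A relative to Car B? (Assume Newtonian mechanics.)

v_rel = |v_A - v_B| = |73.0 - 50.0| = 23.0 m/s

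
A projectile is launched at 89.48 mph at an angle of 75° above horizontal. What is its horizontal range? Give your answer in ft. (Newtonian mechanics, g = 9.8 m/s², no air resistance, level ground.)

v₀ = 89.48 mph × 0.44704 = 40.0011 m/s
R = v₀² × sin(2θ) / g = 40.0011² × sin(2 × 75°) / 9.8 = 1600.09 × 0.5 / 9.8 = 81.6372 m
R = 81.6372 m / 0.3048 = 267.8 ft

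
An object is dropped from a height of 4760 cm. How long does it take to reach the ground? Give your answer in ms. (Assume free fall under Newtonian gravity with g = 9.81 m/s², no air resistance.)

h = 4760 cm × 0.01 = 47.6 m
t = √(2h/g) = √(2 × 47.6 / 9.81) = 3.11519 s
t = 3.11519 s / 0.001 = 3115 ms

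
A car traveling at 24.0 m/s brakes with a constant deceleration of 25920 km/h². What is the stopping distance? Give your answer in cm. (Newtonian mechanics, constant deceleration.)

a = 25920 km/h² × 7.716049382716049e-05 = 2.0 m/s²
d = v₀² / (2a) = 24.0² / (2 × 2.0) = 576.0 / 4.0 = 144.0 m
d = 144.0 m / 0.01 = 14400 cm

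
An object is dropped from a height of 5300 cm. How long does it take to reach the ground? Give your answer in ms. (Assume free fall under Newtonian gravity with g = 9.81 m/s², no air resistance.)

h = 5300 cm × 0.01 = 53.0 m
t = √(2h/g) = √(2 × 53.0 / 9.81) = 3.28714 s
t = 3.28714 s / 0.001 = 3287 ms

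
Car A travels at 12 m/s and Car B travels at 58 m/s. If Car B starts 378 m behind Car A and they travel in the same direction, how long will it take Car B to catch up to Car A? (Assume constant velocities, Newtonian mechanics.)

Relative speed: v_rel = 58 - 12 = 46 m/s
Time to catch: t = d₀/v_rel = 378/46 = 8.22 s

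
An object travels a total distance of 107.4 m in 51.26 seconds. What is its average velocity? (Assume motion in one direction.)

v_avg = Δd / Δt = 107.4 / 51.26 = 2.1 m/s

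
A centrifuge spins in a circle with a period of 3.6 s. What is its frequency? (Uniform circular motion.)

f = 1/T = 1/3.6 = 0.2778 Hz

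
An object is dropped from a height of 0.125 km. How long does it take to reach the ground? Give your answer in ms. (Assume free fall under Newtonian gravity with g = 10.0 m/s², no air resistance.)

h = 0.125 km × 1000.0 = 125.0 m
t = √(2h/g) = √(2 × 125.0 / 10.0) = 5.0 s
t = 5.0 s / 0.001 = 5000 ms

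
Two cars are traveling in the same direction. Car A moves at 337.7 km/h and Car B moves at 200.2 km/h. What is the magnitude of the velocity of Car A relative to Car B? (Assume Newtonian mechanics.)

v_rel = |v_A - v_B| = |337.7 - 200.2| = 137.5 km/h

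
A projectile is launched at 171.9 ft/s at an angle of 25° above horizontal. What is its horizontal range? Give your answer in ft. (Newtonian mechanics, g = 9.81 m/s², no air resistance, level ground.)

v₀ = 171.9 ft/s × 0.3048 = 52.3951 m/s
R = v₀² × sin(2θ) / g = 52.3951² × sin(2 × 25°) / 9.81 = 2745.25 × 0.766044 / 9.81 = 214.371 m
R = 214.371 m / 0.3048 = 703.3 ft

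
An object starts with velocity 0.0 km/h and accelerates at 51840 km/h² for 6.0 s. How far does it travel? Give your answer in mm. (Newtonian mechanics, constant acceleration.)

v₀ = 0.0 km/h × 0.2777777777777778 = 0.0 m/s
a = 51840 km/h² × 7.716049382716049e-05 = 4.0 m/s²
d = v₀ × t + ½ × a × t² = 0.0 × 6.0 + 0.5 × 4.0 × 6.0² = 72.0 m
d = 72.0 m / 0.001 = 72000 mm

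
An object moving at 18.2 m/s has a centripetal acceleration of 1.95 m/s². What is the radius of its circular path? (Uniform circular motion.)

r = v²/a_c = 18.2²/1.95 = 169.87 m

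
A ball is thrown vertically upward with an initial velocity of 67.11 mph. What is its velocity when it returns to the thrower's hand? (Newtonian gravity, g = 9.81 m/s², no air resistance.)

By conservation of energy (no air resistance), the ball returns to the throw height with the same speed as launch, but directed downward.
|v_ground| = v₀ = 67.11 mph
v_ground = 67.11 mph (downward)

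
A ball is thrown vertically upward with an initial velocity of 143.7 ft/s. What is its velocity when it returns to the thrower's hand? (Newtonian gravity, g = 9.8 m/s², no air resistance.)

By conservation of energy (no air resistance), the ball returns to the throw height with the same speed as launch, but directed downward.
|v_ground| = v₀ = 143.7 ft/s
v_ground = 143.7 ft/s (downward)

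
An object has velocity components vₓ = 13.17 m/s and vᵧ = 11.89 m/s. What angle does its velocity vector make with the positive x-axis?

θ = arctan(vᵧ/vₓ) = arctan(11.89/13.17) = 42.08°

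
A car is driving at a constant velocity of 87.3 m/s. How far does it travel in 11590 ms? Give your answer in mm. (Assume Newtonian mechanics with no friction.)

t = 11590 ms × 0.001 = 11.59 s
d = v × t = 87.3 × 11.59 = 1011.81 m
d = 1011.81 m / 0.001 = 1012000 mm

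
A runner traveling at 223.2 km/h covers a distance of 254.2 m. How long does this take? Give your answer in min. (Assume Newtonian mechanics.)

v = 223.2 km/h × 0.2777777777777778 = 62.0 m/s
t = d / v = 254.2 / 62.0 = 4.1 s
t = 4.1 s / 60.0 = 0.06833 min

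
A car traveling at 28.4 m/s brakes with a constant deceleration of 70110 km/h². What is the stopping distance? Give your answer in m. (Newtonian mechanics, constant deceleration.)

a = 70110 km/h² × 7.716049382716049e-05 = 5.40972 m/s²
d = v₀² / (2a) = 28.4² / (2 × 5.40972) = 806.56 / 10.8194 = 74.55 m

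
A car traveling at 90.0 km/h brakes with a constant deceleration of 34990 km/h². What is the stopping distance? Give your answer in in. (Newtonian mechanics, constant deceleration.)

v₀ = 90.0 km/h × 0.2777777777777778 = 25.0 m/s
a = 34990 km/h² × 7.716049382716049e-05 = 2.69985 m/s²
d = v₀² / (2a) = 25.0² / (2 × 2.69985) = 625.0 / 5.3997 = 115.747 m
d = 115.747 m / 0.0254 = 4557 in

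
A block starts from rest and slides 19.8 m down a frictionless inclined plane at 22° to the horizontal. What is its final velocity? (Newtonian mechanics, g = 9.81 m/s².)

a = g sin(θ) = 9.81 × sin(22°) = 3.6749 m/s²
v = √(2ad) = √(2 × 3.6749 × 19.8) = 12.06 m/s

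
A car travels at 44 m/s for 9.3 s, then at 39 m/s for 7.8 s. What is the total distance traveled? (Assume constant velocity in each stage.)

d₁ = v₁t₁ = 44 × 9.3 = 409.2 m
d₂ = v₂t₂ = 39 × 7.8 = 304.2 m
d_total = 409.2 + 304.2 = 713.4 m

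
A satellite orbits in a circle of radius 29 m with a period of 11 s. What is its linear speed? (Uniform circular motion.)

v = 2πr/T = 2π×29/11 = 16.56 m/s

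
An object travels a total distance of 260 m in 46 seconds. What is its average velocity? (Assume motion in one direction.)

v_avg = Δd / Δt = 260 / 46 = 5.65 m/s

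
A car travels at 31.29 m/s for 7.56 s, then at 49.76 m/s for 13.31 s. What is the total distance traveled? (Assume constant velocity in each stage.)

d₁ = v₁t₁ = 31.29 × 7.56 = 236.5524 m
d₂ = v₂t₂ = 49.76 × 13.31 = 662.3056 m
d_total = 236.5524 + 662.3056 = 898.86 m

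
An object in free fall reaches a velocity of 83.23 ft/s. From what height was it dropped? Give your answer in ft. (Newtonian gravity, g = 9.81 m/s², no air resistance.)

v = 83.23 ft/s × 0.3048 = 25.3685 m/s
h = v² / (2g) = 25.3685² / (2 × 9.81) = 32.8013 m
h = 32.8013 m / 0.3048 = 107.6 ft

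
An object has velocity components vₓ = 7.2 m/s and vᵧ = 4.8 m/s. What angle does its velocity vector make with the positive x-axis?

θ = arctan(vᵧ/vₓ) = arctan(4.8/7.2) = 33.69°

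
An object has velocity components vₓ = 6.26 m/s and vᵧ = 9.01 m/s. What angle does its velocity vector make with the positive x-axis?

θ = arctan(vᵧ/vₓ) = arctan(9.01/6.26) = 55.21°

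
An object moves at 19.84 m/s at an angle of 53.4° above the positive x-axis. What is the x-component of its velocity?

vₓ = v cos(θ) = 19.84 × cos(53.4°) = 11.83 m/s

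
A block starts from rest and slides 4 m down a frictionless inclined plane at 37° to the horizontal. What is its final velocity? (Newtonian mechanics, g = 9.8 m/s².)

a = g sin(θ) = 9.8 × sin(37°) = 5.8978 m/s²
v = √(2ad) = √(2 × 5.8978 × 4) = 6.87 m/s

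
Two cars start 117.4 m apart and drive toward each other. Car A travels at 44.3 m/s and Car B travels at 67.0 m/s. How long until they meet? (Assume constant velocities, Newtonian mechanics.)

Combined speed: v_combined = 44.3 + 67.0 = 111.3 m/s
Time to meet: t = d/v_combined = 117.4/111.3 = 1.05 s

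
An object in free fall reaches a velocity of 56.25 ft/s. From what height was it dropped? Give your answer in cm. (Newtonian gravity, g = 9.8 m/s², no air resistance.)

v = 56.25 ft/s × 0.3048 = 17.145 m/s
h = v² / (2g) = 17.145² / (2 × 9.8) = 14.9975 m
h = 14.9975 m / 0.01 = 1500 cm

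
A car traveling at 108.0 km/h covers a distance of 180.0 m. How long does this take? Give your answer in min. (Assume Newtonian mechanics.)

v = 108.0 km/h × 0.2777777777777778 = 30.0 m/s
t = d / v = 180.0 / 30.0 = 6.0 s
t = 6.0 s / 60.0 = 0.1 min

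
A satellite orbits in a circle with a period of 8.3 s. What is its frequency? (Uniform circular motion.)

f = 1/T = 1/8.3 = 0.1205 Hz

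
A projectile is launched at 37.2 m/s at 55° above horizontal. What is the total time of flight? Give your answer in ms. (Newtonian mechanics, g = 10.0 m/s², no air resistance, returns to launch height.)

T = 2 × v₀ × sin(θ) / g = 2 × 37.2 × sin(55°) / 10.0 = 2 × 37.2 × 0.819152 / 10.0 = 6.09449 s
T = 6.09449 s / 0.001 = 6094 ms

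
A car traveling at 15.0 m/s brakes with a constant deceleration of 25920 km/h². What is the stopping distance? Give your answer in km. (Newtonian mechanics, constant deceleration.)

a = 25920 km/h² × 7.716049382716049e-05 = 2.0 m/s²
d = v₀² / (2a) = 15.0² / (2 × 2.0) = 225.0 / 4.0 = 56.25 m
d = 56.25 m / 1000.0 = 0.05625 km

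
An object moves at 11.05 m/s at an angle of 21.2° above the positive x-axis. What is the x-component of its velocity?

vₓ = v cos(θ) = 11.05 × cos(21.2°) = 10.3 m/s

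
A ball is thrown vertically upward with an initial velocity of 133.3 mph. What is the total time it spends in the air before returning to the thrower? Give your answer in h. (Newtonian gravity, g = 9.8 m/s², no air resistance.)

v₀ = 133.3 mph × 0.44704 = 59.5904 m/s
t_total = 2 × v₀ / g = 2 × 59.5904 / 9.8 = 12.1613 s
t_total = 12.1613 s / 3600.0 = 0.003378 h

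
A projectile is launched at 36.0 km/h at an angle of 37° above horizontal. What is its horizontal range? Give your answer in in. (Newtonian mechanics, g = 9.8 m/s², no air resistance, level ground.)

v₀ = 36.0 km/h × 0.2777777777777778 = 10.0 m/s
R = v₀² × sin(2θ) / g = 10.0² × sin(2 × 37°) / 9.8 = 100.0 × 0.961262 / 9.8 = 9.8088 m
R = 9.8088 m / 0.0254 = 386.2 in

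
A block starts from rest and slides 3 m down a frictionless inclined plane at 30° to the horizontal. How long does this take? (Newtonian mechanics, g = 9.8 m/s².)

a = g sin(θ) = 9.8 × sin(30°) = 4.9 m/s²
t = √(2d/a) = √(2 × 3 / 4.9) = 1.11 s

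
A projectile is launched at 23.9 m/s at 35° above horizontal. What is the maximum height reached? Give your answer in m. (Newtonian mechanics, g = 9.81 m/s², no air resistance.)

H = v₀² × sin²(θ) / (2g) = 23.9² × sin(35°)² / (2 × 9.81) = 571.21 × 0.32899 / 19.62 = 9.578 m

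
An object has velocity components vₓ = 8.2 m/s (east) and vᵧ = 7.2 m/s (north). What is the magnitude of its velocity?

|v| = √(vₓ² + vᵧ²) = √(8.2² + 7.2²) = √(119.08) = 10.91 m/s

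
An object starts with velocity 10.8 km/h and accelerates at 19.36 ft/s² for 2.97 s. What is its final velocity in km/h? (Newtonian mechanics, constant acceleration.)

v₀ = 10.8 km/h × 0.2777777777777778 = 3.0 m/s
a = 19.36 ft/s² × 0.3048 = 5.90093 m/s²
v = v₀ + a × t = 3.0 + 5.90093 × 2.97 = 20.5258 m/s
v = 20.5258 m/s / 0.2777777777777778 = 73.89 km/h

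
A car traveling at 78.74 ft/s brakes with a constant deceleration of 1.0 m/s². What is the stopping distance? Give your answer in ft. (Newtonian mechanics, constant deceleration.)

v₀ = 78.74 ft/s × 0.3048 = 24.0 m/s
d = v₀² / (2a) = 24.0² / (2 × 1.0) = 576.0 / 2.0 = 288.0 m
d = 288.0 m / 0.3048 = 944.9 ft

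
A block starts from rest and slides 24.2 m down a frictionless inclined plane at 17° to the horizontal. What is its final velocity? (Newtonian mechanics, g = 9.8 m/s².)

a = g sin(θ) = 9.8 × sin(17°) = 2.8652 m/s²
v = √(2ad) = √(2 × 2.8652 × 24.2) = 11.78 m/s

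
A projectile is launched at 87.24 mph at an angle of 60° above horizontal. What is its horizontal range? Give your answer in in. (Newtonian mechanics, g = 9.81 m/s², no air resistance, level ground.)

v₀ = 87.24 mph × 0.44704 = 38.9998 m/s
R = v₀² × sin(2θ) / g = 38.9998² × sin(2 × 60°) / 9.81 = 1520.98 × 0.866025 / 9.81 = 134.272 m
R = 134.272 m / 0.0254 = 5286 in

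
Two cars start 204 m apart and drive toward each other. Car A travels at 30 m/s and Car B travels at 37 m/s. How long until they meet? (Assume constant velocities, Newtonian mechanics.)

Combined speed: v_combined = 30 + 37 = 67 m/s
Time to meet: t = d/v_combined = 204/67 = 3.04 s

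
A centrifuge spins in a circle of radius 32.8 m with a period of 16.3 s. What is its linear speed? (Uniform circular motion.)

v = 2πr/T = 2π×32.8/16.3 = 12.64 m/s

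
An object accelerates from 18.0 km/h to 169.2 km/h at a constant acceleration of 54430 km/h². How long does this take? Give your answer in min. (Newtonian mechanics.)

v₀ = 18.0 km/h × 0.2777777777777778 = 5.0 m/s
v = 169.2 km/h × 0.2777777777777778 = 47.0 m/s
a = 54430 km/h² × 7.716049382716049e-05 = 4.19985 m/s²
t = (v - v₀) / a = (47.0 - 5.0) / 4.19985 = 10.0004 s
t = 10.0004 s / 60.0 = 0.1667 min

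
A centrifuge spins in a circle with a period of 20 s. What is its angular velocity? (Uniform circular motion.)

ω = 2π/T = 2π/20 = 0.3142 rad/s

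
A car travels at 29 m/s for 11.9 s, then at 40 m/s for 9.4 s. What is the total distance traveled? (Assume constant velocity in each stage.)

d₁ = v₁t₁ = 29 × 11.9 = 345.1 m
d₂ = v₂t₂ = 40 × 9.4 = 376.0 m
d_total = 345.1 + 376.0 = 721.1 m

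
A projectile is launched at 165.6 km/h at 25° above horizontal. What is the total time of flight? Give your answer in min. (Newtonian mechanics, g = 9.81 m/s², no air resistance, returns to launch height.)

v₀ = 165.6 km/h × 0.2777777777777778 = 46.0 m/s
T = 2 × v₀ × sin(θ) / g = 2 × 46.0 × sin(25°) / 9.81 = 2 × 46.0 × 0.422618 / 9.81 = 3.96339 s
T = 3.96339 s / 60.0 = 0.06606 min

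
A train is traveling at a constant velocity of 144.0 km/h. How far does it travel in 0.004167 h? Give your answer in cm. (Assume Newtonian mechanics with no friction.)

v = 144.0 km/h × 0.2777777777777778 = 40.0 m/s
t = 0.004167 h × 3600.0 = 15.0012 s
d = v × t = 40.0 × 15.0012 = 600.048 m
d = 600.048 m / 0.01 = 60000 cm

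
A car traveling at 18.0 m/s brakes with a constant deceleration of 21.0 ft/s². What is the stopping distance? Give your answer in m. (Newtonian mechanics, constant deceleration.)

a = 21.0 ft/s² × 0.3048 = 6.4008 m/s²
d = v₀² / (2a) = 18.0² / (2 × 6.4008) = 324.0 / 12.8016 = 25.31 m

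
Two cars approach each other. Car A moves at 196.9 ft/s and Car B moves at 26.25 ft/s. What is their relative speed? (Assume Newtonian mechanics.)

v_rel = v_A + v_B = 196.9 + 26.25 = 223.15 ft/s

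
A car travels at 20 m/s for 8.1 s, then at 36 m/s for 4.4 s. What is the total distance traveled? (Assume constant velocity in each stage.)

d₁ = v₁t₁ = 20 × 8.1 = 162.0 m
d₂ = v₂t₂ = 36 × 4.4 = 158.4 m
d_total = 162.0 + 158.4 = 320.4 m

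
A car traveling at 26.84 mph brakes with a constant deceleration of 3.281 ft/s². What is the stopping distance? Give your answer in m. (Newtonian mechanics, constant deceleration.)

v₀ = 26.84 mph × 0.44704 = 11.9986 m/s
a = 3.281 ft/s² × 0.3048 = 1.00005 m/s²
d = v₀² / (2a) = 11.9986² / (2 × 1.00005) = 143.966 / 2.0001 = 71.98 m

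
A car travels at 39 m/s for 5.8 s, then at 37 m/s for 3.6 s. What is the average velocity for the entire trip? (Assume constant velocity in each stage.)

d₁ = v₁t₁ = 39 × 5.8 = 226.2 m
d₂ = v₂t₂ = 37 × 3.6 = 133.2 m
d_total = 359.4 m, t_total = 9.4 s
v_avg = d_total/t_total = 359.4/9.4 = 38.23 m/s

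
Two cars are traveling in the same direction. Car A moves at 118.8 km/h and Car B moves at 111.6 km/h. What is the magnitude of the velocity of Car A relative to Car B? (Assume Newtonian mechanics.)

v_rel = |v_A - v_B| = |118.8 - 111.6| = 7.2 km/h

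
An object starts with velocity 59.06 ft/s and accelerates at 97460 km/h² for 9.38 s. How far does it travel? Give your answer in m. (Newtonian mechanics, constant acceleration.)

v₀ = 59.06 ft/s × 0.3048 = 18.0015 m/s
a = 97460 km/h² × 7.716049382716049e-05 = 7.52006 m/s²
d = v₀ × t + ½ × a × t² = 18.0015 × 9.38 + 0.5 × 7.52006 × 9.38² = 499.7 m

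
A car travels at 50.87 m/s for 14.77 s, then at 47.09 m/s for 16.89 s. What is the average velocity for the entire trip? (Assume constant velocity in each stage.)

d₁ = v₁t₁ = 50.87 × 14.77 = 751.3499 m
d₂ = v₂t₂ = 47.09 × 16.89 = 795.3501 m
d_total = 1546.7 m, t_total = 31.66 s
v_avg = d_total/t_total = 1546.7/31.66 = 48.85 m/s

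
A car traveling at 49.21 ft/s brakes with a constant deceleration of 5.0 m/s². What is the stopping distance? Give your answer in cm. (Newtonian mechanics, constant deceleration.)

v₀ = 49.21 ft/s × 0.3048 = 14.9992 m/s
d = v₀² / (2a) = 14.9992² / (2 × 5.0) = 224.976 / 10.0 = 22.4976 m
d = 22.4976 m / 0.01 = 2250 cm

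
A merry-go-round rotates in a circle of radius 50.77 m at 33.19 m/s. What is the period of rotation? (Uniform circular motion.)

T = 2πr/v = 2π×50.77/33.19 = 9.61 s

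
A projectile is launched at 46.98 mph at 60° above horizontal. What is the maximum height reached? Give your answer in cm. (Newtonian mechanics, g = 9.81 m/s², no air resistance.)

v₀ = 46.98 mph × 0.44704 = 21.0019 m/s
H = v₀² × sin²(θ) / (2g) = 21.0019² × sin(60°)² / (2 × 9.81) = 441.08 × 0.75 / 19.62 = 16.8609 m
H = 16.8609 m / 0.01 = 1686 cm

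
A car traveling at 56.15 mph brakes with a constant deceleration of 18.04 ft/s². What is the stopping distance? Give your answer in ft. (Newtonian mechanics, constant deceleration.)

v₀ = 56.15 mph × 0.44704 = 25.1013 m/s
a = 18.04 ft/s² × 0.3048 = 5.49859 m/s²
d = v₀² / (2a) = 25.1013² / (2 × 5.49859) = 630.075 / 10.9972 = 57.2941 m
d = 57.2941 m / 0.3048 = 188.0 ft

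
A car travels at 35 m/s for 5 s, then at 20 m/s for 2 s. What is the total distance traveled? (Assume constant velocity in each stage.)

d₁ = v₁t₁ = 35 × 5 = 175 m
d₂ = v₂t₂ = 20 × 2 = 40 m
d_total = 175 + 40 = 215 m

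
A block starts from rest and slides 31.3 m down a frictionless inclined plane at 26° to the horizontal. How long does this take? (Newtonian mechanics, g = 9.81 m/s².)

a = g sin(θ) = 9.81 × sin(26°) = 4.3004 m/s²
t = √(2d/a) = √(2 × 31.3 / 4.3004) = 3.82 s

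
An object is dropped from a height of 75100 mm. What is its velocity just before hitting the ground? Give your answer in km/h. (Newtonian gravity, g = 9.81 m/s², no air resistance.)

h = 75100 mm × 0.001 = 75.1 m
v = √(2gh) = √(2 × 9.81 × 75.1) = 38.3857 m/s
v = 38.3857 m/s / 0.2777777777777778 = 138.2 km/h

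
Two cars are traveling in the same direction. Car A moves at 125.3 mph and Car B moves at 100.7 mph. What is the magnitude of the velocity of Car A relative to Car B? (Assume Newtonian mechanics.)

v_rel = |v_A - v_B| = |125.3 - 100.7| = 24.6 mph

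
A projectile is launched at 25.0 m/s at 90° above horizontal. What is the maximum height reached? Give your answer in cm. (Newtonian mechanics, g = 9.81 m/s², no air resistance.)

H = v₀² × sin²(θ) / (2g) = 25.0² × sin(90°)² / (2 × 9.81) = 625.0 × 1.0 / 19.62 = 31.8552 m
H = 31.8552 m / 0.01 = 3186 cm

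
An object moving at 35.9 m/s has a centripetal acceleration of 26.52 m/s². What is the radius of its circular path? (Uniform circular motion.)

r = v²/a_c = 35.9²/26.52 = 48.6 m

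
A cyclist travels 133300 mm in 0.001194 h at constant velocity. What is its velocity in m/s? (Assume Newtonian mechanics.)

d = 133300 mm × 0.001 = 133.3 m
t = 0.001194 h × 3600.0 = 4.2984 s
v = d / t = 133.3 / 4.2984 = 31.01 m/s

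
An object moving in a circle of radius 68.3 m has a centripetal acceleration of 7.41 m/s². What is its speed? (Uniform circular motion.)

v = √(a_c × r) = √(7.41 × 68.3) = 22.5 m/s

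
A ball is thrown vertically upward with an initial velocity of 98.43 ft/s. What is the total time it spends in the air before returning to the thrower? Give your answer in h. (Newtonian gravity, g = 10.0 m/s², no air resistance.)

v₀ = 98.43 ft/s × 0.3048 = 30.0015 m/s
t_total = 2 × v₀ / g = 2 × 30.0015 / 10.0 = 6.0003 s
t_total = 6.0003 s / 3600.0 = 0.001667 h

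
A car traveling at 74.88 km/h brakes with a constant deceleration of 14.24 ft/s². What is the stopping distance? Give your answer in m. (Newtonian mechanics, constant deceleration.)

v₀ = 74.88 km/h × 0.2777777777777778 = 20.8 m/s
a = 14.24 ft/s² × 0.3048 = 4.34035 m/s²
d = v₀² / (2a) = 20.8² / (2 × 4.34035) = 432.64 / 8.6807 = 49.84 m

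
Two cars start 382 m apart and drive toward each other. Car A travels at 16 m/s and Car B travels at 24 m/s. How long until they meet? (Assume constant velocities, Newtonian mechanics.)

Combined speed: v_combined = 16 + 24 = 40 m/s
Time to meet: t = d/v_combined = 382/40 = 9.55 s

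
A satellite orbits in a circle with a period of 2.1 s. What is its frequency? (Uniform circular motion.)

f = 1/T = 1/2.1 = 0.4762 Hz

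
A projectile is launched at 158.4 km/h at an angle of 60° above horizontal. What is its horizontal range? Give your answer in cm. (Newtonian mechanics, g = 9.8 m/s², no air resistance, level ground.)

v₀ = 158.4 km/h × 0.2777777777777778 = 44.0 m/s
R = v₀² × sin(2θ) / g = 44.0² × sin(2 × 60°) / 9.8 = 1936.0 × 0.866025 / 9.8 = 171.084 m
R = 171.084 m / 0.01 = 17110 cm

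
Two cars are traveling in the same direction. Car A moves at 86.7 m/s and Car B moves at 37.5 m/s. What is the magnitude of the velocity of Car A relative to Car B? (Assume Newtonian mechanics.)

v_rel = |v_A - v_B| = |86.7 - 37.5| = 49.2 m/s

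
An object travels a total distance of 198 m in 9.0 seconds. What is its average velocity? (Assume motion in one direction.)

v_avg = Δd / Δt = 198 / 9.0 = 22.0 m/s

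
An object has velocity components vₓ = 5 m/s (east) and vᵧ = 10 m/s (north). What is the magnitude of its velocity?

|v| = √(vₓ² + vᵧ²) = √(5² + 10²) = √(125) = 11.18 m/s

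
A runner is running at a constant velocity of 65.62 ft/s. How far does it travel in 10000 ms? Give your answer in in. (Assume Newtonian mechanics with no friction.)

v = 65.62 ft/s × 0.3048 = 20.001 m/s
t = 10000 ms × 0.001 = 10.0 s
d = v × t = 20.001 × 10.0 = 200.01 m
d = 200.01 m / 0.0254 = 7874 in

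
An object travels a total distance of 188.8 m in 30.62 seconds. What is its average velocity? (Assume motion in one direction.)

v_avg = Δd / Δt = 188.8 / 30.62 = 6.17 m/s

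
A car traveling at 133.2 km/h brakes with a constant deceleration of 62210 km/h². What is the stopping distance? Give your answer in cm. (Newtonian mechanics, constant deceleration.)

v₀ = 133.2 km/h × 0.2777777777777778 = 37.0 m/s
a = 62210 km/h² × 7.716049382716049e-05 = 4.80015 m/s²
d = v₀² / (2a) = 37.0² / (2 × 4.80015) = 1369.0 / 9.6003 = 142.6 m
d = 142.6 m / 0.01 = 14260 cm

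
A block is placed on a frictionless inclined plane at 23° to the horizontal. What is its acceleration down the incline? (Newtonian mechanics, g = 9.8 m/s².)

a = g sin(θ) = 9.8 × sin(23°) = 9.8 × 0.3907 = 3.83 m/s²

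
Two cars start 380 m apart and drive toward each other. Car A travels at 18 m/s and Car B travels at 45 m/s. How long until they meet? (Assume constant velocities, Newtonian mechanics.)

Combined speed: v_combined = 18 + 45 = 63 m/s
Time to meet: t = d/v_combined = 380/63 = 6.03 s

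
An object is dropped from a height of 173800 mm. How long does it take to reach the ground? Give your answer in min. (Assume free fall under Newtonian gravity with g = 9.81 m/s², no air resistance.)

h = 173800 mm × 0.001 = 173.8 m
t = √(2h/g) = √(2 × 173.8 / 9.81) = 5.95258 s
t = 5.95258 s / 60.0 = 0.09921 min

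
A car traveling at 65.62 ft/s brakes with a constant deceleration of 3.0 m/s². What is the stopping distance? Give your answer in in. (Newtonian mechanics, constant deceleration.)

v₀ = 65.62 ft/s × 0.3048 = 20.001 m/s
d = v₀² / (2a) = 20.001² / (2 × 3.0) = 400.04 / 6.0 = 66.6733 m
d = 66.6733 m / 0.0254 = 2625 in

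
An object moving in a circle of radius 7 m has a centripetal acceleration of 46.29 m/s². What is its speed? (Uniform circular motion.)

v = √(a_c × r) = √(46.29 × 7) = 18.0 m/s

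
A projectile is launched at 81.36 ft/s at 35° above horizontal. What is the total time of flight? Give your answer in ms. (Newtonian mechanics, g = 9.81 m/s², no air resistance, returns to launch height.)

v₀ = 81.36 ft/s × 0.3048 = 24.7985 m/s
T = 2 × v₀ × sin(θ) / g = 2 × 24.7985 × sin(35°) / 9.81 = 2 × 24.7985 × 0.573576 / 9.81 = 2.89986 s
T = 2.89986 s / 0.001 = 2900 ms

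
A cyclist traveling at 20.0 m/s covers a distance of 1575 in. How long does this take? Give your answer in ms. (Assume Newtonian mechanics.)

d = 1575 in × 0.0254 = 40.005 m
t = d / v = 40.005 / 20.0 = 2.00025 s
t = 2.00025 s / 0.001 = 2000 ms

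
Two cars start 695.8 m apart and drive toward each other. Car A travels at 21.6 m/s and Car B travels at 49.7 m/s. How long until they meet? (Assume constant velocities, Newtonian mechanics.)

Combined speed: v_combined = 21.6 + 49.7 = 71.3 m/s
Time to meet: t = d/v_combined = 695.8/71.3 = 9.76 s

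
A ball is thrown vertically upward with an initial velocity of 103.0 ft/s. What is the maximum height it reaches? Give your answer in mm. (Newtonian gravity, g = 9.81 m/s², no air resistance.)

v₀ = 103.0 ft/s × 0.3048 = 31.3944 m/s
h_max = v₀² / (2g) = 31.3944² / (2 × 9.81) = 985.608 / 19.62 = 50.2349 m
h_max = 50.2349 m / 0.001 = 50230 mm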